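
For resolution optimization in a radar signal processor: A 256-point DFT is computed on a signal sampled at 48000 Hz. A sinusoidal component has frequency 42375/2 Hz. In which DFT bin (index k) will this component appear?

DFT frequency resolution = f_s/N = 48000/256 = 375/2 Hz
Bin index k = f_signal / resolution = 42375/2 / 375/2 = 113
The signal frequency 42375/2 Hz falls in DFT bin k = 113.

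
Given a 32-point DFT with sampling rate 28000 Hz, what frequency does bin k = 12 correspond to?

The frequency of DFT bin k is: f_k = k * f_s / N
f_12 = 12 * 28000 / 32 = 10500 Hz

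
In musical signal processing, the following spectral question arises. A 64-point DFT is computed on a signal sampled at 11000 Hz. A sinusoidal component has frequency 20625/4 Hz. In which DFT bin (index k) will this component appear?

DFT frequency resolution = f_s/N = 11000/64 = 1375/8 Hz
Bin index k = f_signal / resolution = 20625/4 / 1375/8 = 30
The signal frequency 20625/4 Hz falls in DFT bin k = 30.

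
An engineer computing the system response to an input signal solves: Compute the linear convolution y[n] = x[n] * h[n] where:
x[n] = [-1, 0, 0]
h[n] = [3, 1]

y[n] = sum_k x[k]*h[n-k]. Output length = len(x) + len(h) - 1 = 3 + 2 - 1 = 4.
y[0] = -1*3 = -3
y[1] = 0*3 + -1*1 = -1
y[2] = 0*3 + 0*1 = 0
y[3] = 0*1 = 0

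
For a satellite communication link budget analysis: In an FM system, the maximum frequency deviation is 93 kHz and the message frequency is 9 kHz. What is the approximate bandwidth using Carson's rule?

Carson's rule: BW = 2*(delta_f + f_m)
= 2*(93 + 9) kHz = 204 kHz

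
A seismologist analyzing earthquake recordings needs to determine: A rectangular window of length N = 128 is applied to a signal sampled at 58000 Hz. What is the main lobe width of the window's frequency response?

For a rectangular window of length N,
the main lobe width in frequency is 2*f_s/N.
= 2*58000/128 = 3625/4 Hz
This determines the minimum frequency separation for resolving two sinusoids.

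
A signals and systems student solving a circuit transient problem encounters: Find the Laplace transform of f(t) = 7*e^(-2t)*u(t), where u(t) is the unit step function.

Standard Laplace transform pair:
e^(-at)*u(t) <-> 1/(s+a)
With a = 2: L{7*e^(-2t)*u(t)} = 7/(s+2), ROC: Re(s) > -2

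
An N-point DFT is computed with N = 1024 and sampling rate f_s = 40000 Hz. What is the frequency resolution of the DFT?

DFT frequency resolution = f_s / N
= 40000 / 1024 = 625/16 Hz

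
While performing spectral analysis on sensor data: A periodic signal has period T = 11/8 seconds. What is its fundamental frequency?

The fundamental frequency is the reciprocal of the period.
f = 1/T = 1/(11/8) = 8/11 Hz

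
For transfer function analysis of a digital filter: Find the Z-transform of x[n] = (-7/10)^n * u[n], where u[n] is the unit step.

The Z-transform of a^n * u[n] is z/(z-a) for |z| > |a|.
Here a = -7/10, so X(z) = z/(z - (-7/10)) = 10z/(10z + 7)
ROC: |z| > 7/10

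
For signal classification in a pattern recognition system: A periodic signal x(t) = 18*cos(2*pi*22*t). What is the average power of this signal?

Average power of A*cos(wt) is A^2/2.
P = 18^2 / 2 = 324/2 = 162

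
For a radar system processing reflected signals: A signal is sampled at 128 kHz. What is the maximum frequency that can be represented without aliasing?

The maximum frequency that can be represented without aliasing
is the Nyquist frequency: f_max = f_s / 2 = 128 kHz / 2 = 64 kHz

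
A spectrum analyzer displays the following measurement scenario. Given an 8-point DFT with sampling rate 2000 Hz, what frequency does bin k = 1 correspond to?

The frequency of DFT bin k is: f_k = k * f_s / N
f_1 = 1 * 2000 / 8 = 250 Hz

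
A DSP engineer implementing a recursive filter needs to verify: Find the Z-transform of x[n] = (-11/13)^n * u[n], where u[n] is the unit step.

The Z-transform of a^n * u[n] is z/(z-a) for |z| > |a|.
Here a = -11/13, so X(z) = z/(z - (-11/13)) = 13z/(13z + 11)
ROC: |z| > 11/13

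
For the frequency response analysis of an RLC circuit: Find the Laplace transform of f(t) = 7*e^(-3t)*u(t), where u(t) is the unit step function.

Standard Laplace transform pair:
e^(-at)*u(t) <-> 1/(s+a)
With a = 3: L{7*e^(-3t)*u(t)} = 7/(s+3), ROC: Re(s) > -3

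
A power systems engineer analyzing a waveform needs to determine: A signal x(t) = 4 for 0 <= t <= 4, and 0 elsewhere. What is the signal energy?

Energy = integral of |x(t)|^2 dt over the signal duration
= 4^2 * 4 = 16 * 4 = 64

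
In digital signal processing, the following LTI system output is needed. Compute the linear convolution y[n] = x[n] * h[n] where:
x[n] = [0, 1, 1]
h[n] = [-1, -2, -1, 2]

y[n] = sum_k x[k]*h[n-k]. Output length = len(x) + len(h) - 1 = 3 + 4 - 1 = 6.
y[0] = 0*-1 = 0
y[1] = 1*-1 + 0*-2 = -1
y[2] = 1*-1 + 1*-2 + 0*-1 = -3
y[3] = 1*-2 + 1*-1 + 0*2 = -3
y[4] = 1*-1 + 1*2 = 1
y[5] = 1*2 = 2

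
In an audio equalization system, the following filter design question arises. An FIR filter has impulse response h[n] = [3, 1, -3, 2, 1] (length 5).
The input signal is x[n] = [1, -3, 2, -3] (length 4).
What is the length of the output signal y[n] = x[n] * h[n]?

For linear convolution, the output length is:
len(y) = len(x) + len(h) - 1 = 4 + 5 - 1 = 8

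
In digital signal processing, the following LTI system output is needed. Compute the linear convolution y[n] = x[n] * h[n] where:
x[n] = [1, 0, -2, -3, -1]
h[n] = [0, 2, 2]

y[n] = sum_k x[k]*h[n-k]. Output length = len(x) + len(h) - 1 = 5 + 3 - 1 = 7.
y[0] = 1*0 = 0
y[1] = 0*0 + 1*2 = 2
y[2] = -2*0 + 0*2 + 1*2 = 2
y[3] = -3*0 + -2*2 + 0*2 = -4
y[4] = -1*0 + -3*2 + -2*2 = -10
y[5] = -1*2 + -3*2 = -8
y[6] = -1*2 = -2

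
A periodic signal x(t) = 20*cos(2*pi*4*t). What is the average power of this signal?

Average power of A*cos(wt) is A^2/2.
P = 20^2 / 2 = 400/2 = 200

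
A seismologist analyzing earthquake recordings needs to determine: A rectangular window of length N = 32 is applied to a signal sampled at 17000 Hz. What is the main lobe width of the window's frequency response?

For a rectangular window of length N,
the main lobe width in frequency is 2*f_s/N.
= 2*17000/32 = 2125/2 Hz
This determines the minimum frequency separation for resolving two sinusoids.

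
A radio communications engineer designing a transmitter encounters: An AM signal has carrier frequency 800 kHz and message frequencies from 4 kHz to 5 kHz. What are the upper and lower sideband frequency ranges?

Upper sideband (USB) = fc + [fm_low, fm_high] = 800 + [4, 5] = [804, 805] kHz
Lower sideband (LSB) = fc - [fm_high, fm_low] = 800 - [5, 4] = [795, 796] kHz
Total occupied spectrum: 795 kHz to 805 kHz (plus carrier at 800 kHz)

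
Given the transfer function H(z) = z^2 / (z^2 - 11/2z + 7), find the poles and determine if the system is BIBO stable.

Poles are roots of the denominator: z^2 - 11/2z + 7 = 0.
Quadratic formula: z = [-(-11/2) +/- sqrt((-11/2)^2 - 4*(7))] / 2
Discriminant = 121/4 - 28 = 9/4; sqrt = 3/2.
z = (11/2 +/- 3/2) / 2 => z = 7/2 or z = 2.
|p1| = 2, |p2| = 7/2.
For BIBO stability, all poles must lie inside the unit circle (|p| < 1).
System is UNSTABLE since at least one |p| >= 1.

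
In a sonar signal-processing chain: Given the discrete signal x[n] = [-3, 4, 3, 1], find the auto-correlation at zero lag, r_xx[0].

The auto-correlation at zero lag r_xx[0] equals the signal energy.
r_xx[0] = sum of x[n]^2 = (-3)^2 + 4^2 + 3^2 + 1^2
= 9 + 16 + 9 + 1 = 35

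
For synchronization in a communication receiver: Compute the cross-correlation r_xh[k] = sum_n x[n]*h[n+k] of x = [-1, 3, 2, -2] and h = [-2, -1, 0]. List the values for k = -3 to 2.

Both sequences indexed from 0 and zero outside their support.
Lags with overlap: k = -3 to 2.
  r_xh[-3] = x[3]*h[0] = 4
  r_xh[-2] = x[2]*h[0] + x[3]*h[1] = -2
  r_xh[-1] = x[1]*h[0] + x[2]*h[1] + x[3]*h[2] = -8
  r_xh[0] = x[0]*h[0] + x[1]*h[1] + x[2]*h[2] = -1
  r_xh[1] = x[0]*h[1] + x[1]*h[2] = 1
  r_xh[2] = x[0]*h[2] = 0
r_xh = [4, -2, -8, -1, 1, 0] (for k = -3, ..., 2)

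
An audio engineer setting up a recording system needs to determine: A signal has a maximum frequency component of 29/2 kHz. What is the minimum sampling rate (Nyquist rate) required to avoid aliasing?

By the Nyquist-Shannon sampling theorem,
the minimum sampling rate (Nyquist rate) must be at least 2 * f_max.
Nyquist rate = 2 * 29/2 kHz = 29 kHz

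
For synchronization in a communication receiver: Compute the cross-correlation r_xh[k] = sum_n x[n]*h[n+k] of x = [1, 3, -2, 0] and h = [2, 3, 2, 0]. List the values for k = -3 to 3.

Both sequences indexed from 0 and zero outside their support.
Lags with overlap: k = -3 to 3.
  r_xh[-3] = x[3]*h[0] = 0
  r_xh[-2] = x[2]*h[0] + x[3]*h[1] = -4
  r_xh[-1] = x[1]*h[0] + x[2]*h[1] + x[3]*h[2] = 0
  r_xh[0] = x[0]*h[0] + x[1]*h[1] + x[2]*h[2] + x[3]*h[3] = 7
  r_xh[1] = x[0]*h[1] + x[1]*h[2] + x[2]*h[3] = 9
  r_xh[2] = x[0]*h[2] + x[1]*h[3] = 2
  r_xh[3] = x[0]*h[3] = 0
r_xh = [0, -4, 0, 7, 9, 2, 0] (for k = -3, ..., 3)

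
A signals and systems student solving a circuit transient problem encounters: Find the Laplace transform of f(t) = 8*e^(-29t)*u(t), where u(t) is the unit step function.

Standard Laplace transform pair:
e^(-at)*u(t) <-> 1/(s+a)
With a = 29: L{8*e^(-29t)*u(t)} = 8/(s+29), ROC: Re(s) > -29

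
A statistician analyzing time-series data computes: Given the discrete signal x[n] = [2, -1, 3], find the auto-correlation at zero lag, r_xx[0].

The auto-correlation at zero lag r_xx[0] equals the signal energy.
r_xx[0] = sum of x[n]^2 = 2^2 + (-1)^2 + 3^2
= 4 + 1 + 9 = 14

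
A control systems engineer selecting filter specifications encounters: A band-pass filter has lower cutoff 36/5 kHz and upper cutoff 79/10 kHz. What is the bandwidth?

Bandwidth = f_high - f_low
= 79/10 kHz - 36/5 kHz = 7/10 kHz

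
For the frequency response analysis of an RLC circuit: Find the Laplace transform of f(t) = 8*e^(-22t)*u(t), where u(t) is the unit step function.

Standard Laplace transform pair:
e^(-at)*u(t) <-> 1/(s+a)
With a = 22: L{8*e^(-22t)*u(t)} = 8/(s+22), ROC: Re(s) > -22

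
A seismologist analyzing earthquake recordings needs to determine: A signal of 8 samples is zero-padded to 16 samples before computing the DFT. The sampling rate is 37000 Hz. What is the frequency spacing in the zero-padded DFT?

Original DFT: N = 8, resolution = f_s/N = 37000/8 = 4625 Hz
Zero-padded DFT: N = 16, resolution = f_s/N = 37000/16 = 4625/2 Hz
Zero-padding interpolates the spectrum (finer frequency grid)
but does NOT improve the true spectral resolution (ability to resolve close frequencies).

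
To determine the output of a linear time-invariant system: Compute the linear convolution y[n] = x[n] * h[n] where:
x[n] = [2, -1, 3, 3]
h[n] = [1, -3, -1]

y[n] = sum_k x[k]*h[n-k]. Output length = len(x) + len(h) - 1 = 4 + 3 - 1 = 6.
y[0] = 2*1 = 2
y[1] = -1*1 + 2*-3 = -7
y[2] = 3*1 + -1*-3 + 2*-1 = 4
y[3] = 3*1 + 3*-3 + -1*-1 = -5
y[4] = 3*-3 + 3*-1 = -12
y[5] = 3*-1 = -3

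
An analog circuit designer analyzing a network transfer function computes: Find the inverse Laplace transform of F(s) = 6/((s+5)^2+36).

Standard pair: w/((s+a)^2+w^2) <-> e^(-at)*sin(wt)*u(t)
With a=5, w=6: f(t) = e^(-5t)*sin(6t)*u(t)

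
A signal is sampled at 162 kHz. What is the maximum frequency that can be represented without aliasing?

The maximum frequency that can be represented without aliasing
is the Nyquist frequency: f_max = f_s / 2 = 162 kHz / 2 = 81 kHz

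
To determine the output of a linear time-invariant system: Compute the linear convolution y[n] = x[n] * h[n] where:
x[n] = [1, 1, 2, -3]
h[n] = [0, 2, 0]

y[n] = sum_k x[k]*h[n-k]. Output length = len(x) + len(h) - 1 = 4 + 3 - 1 = 6.
y[0] = 1*0 = 0
y[1] = 1*0 + 1*2 = 2
y[2] = 2*0 + 1*2 + 1*0 = 2
y[3] = -3*0 + 2*2 + 1*0 = 4
y[4] = -3*2 + 2*0 = -6
y[5] = -3*0 = 0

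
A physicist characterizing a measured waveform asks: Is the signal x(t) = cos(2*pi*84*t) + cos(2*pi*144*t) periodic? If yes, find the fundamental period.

f1 = 84 Hz, f2 = 144 Hz
Period T1 = 1/84, T2 = 1/144
Ratio T1/T2 = 144/84, which is rational.
The signal is periodic with fundamental period T = 1/GCD(84,144) = 1/12 s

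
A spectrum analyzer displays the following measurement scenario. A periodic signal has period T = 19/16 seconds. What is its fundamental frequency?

The fundamental frequency is the reciprocal of the period.
f = 1/T = 1/(19/16) = 16/19 Hz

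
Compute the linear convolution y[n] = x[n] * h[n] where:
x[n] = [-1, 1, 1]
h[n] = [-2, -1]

y[n] = sum_k x[k]*h[n-k]. Output length = len(x) + len(h) - 1 = 3 + 2 - 1 = 4.
y[0] = -1*-2 = 2
y[1] = 1*-2 + -1*-1 = -1
y[2] = 1*-2 + 1*-1 = -3
y[3] = 1*-1 = -1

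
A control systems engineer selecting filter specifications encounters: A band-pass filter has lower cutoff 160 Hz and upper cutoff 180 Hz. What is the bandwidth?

Bandwidth = f_high - f_low
= 180 Hz - 160 Hz = 20 Hz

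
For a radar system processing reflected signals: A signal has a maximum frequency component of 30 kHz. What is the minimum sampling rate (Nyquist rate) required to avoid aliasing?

By the Nyquist-Shannon sampling theorem,
the minimum sampling rate (Nyquist rate) must be at least 2 * f_max.
Nyquist rate = 2 * 30 kHz = 60 kHz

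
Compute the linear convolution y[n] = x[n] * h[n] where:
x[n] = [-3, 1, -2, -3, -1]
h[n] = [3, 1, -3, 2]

y[n] = sum_k x[k]*h[n-k]. Output length = len(x) + len(h) - 1 = 5 + 4 - 1 = 8.
y[0] = -3*3 = -9
y[1] = 1*3 + -3*1 = 0
y[2] = -2*3 + 1*1 + -3*-3 = 4
y[3] = -3*3 + -2*1 + 1*-3 + -3*2 = -20
y[4] = -1*3 + -3*1 + -2*-3 + 1*2 = 2
y[5] = -1*1 + -3*-3 + -2*2 = 4
y[6] = -1*-3 + -3*2 = -3
y[7] = -1*2 = -2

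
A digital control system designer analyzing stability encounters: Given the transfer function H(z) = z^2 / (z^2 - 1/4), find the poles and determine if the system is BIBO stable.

Poles are roots of the denominator: z^2 - 1/4 = 0.
Quadratic formula: z = [-(0) +/- sqrt((0)^2 - 4*(-1/4))] / 2
Discriminant = 0 + 1 = 1; sqrt = 1.
z = (0 +/- 1) / 2 => z = 1/2 or z = -1/2.
|p1| = 1/2, |p2| = 1/2.
For BIBO stability, all poles must lie inside the unit circle (|p| < 1).
System is STABLE since both |p| < 1.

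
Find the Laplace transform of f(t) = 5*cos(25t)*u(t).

Standard pair: cos(wt)*u(t) <-> s/(s^2+w^2)
With w = 25: L{5*cos(25t)*u(t)} = 5s/(s^2+625)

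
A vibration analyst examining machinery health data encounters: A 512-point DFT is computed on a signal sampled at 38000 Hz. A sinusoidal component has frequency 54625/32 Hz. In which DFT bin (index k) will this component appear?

DFT frequency resolution = f_s/N = 38000/512 = 2375/32 Hz
Bin index k = f_signal / resolution = 54625/32 / 2375/32 = 23
The signal frequency 54625/32 Hz falls in DFT bin k = 23.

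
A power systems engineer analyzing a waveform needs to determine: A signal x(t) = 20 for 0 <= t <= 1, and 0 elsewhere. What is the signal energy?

Energy = integral of |x(t)|^2 dt over the signal duration
= 20^2 * 1 = 400 * 1 = 400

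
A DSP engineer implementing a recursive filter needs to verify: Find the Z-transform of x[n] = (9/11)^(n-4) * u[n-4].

Time-shifting property: if X(z) = Z{x[n]}, then Z{x[n-d]} = z^(-d) * X(z)
X(z) = z/(z - 9/11) for x[n] = (9/11)^n * u[n]
Z{x[n-4]} = z^(-4) * z/(z - 9/11) = z^(-3)/(z - 9/11)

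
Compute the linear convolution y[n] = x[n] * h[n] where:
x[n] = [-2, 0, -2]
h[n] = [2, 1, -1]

y[n] = sum_k x[k]*h[n-k]. Output length = len(x) + len(h) - 1 = 3 + 3 - 1 = 5.
y[0] = -2*2 = -4
y[1] = 0*2 + -2*1 = -2
y[2] = -2*2 + 0*1 + -2*-1 = -2
y[3] = -2*1 + 0*-1 = -2
y[4] = -2*-1 = 2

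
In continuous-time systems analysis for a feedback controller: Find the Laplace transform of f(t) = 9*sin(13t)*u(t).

Standard pair: sin(wt)*u(t) <-> w/(s^2+w^2)
With w = 13: L{9*sin(13t)*u(t)} = 117/(s^2+169)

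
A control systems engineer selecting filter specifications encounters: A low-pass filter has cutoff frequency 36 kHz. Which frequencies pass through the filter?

A low-pass filter passes all frequencies below the cutoff frequency 36 kHz and attenuates higher frequencies.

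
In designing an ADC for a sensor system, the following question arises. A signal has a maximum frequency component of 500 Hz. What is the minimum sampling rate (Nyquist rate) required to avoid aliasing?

By the Nyquist-Shannon sampling theorem,
the minimum sampling rate (Nyquist rate) must be at least 2 * f_max.
Nyquist rate = 2 * 500 Hz = 1000 Hz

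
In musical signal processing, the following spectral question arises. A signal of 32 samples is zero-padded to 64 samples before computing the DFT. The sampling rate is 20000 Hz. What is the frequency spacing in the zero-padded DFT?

Original DFT: N = 32, resolution = f_s/N = 20000/32 = 625 Hz
Zero-padded DFT: N = 64, resolution = f_s/N = 20000/64 = 625/2 Hz
Zero-padding interpolates the spectrum (finer frequency grid)
but does NOT improve the true spectral resolution (ability to resolve close frequencies).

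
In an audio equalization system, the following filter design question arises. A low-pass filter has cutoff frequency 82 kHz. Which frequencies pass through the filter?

A low-pass filter passes all frequencies below the cutoff frequency 82 kHz and attenuates higher frequencies.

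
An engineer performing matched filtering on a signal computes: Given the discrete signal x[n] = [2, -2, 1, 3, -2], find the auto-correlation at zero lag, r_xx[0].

The auto-correlation at zero lag r_xx[0] equals the signal energy.
r_xx[0] = sum of x[n]^2 = 2^2 + (-2)^2 + 1^2 + 3^2 + (-2)^2
= 4 + 4 + 1 + 9 + 4 = 22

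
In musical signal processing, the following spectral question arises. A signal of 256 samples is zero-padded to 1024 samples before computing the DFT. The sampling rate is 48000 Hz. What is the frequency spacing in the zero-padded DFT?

Original DFT: N = 256, resolution = f_s/N = 48000/256 = 375/2 Hz
Zero-padded DFT: N = 1024, resolution = f_s/N = 48000/1024 = 375/8 Hz
Zero-padding interpolates the spectrum (finer frequency grid)
but does NOT improve the true spectral resolution (ability to resolve close frequencies).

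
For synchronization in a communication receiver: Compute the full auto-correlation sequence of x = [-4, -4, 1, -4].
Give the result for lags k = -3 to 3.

r_xx[k] = sum_m x[m]*x[m+k], indexed from 0, for k = -3 to 3:
  r_xx[-3] = x[3]*x[0] = 16
  r_xx[-2] = x[2]*x[0] + x[3]*x[1] = 12
  r_xx[-1] = x[1]*x[0] + x[2]*x[1] + x[3]*x[2] = 8
  r_xx[0] = x[0]*x[0] + x[1]*x[1] + x[2]*x[2] + x[3]*x[3] = 49
  r_xx[1] = x[0]*x[1] + x[1]*x[2] + x[2]*x[3] = 8
  r_xx[2] = x[0]*x[2] + x[1]*x[3] = 12
  r_xx[3] = x[0]*x[3] = 16
r_xx = [16, 12, 8, 49, 8, 12, 16]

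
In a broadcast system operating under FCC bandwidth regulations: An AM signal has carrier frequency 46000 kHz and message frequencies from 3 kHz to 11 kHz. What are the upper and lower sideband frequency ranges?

Upper sideband (USB) = fc + [fm_low, fm_high] = 46000 + [3, 11] = [46003, 46011] kHz
Lower sideband (LSB) = fc - [fm_high, fm_low] = 46000 - [11, 3] = [45989, 45997] kHz
Total occupied spectrum: 45989 kHz to 46011 kHz (plus carrier at 46000 kHz)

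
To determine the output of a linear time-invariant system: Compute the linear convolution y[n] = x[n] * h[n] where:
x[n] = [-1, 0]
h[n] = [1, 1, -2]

y[n] = sum_k x[k]*h[n-k]. Output length = len(x) + len(h) - 1 = 2 + 3 - 1 = 4.
y[0] = -1*1 = -1
y[1] = 0*1 + -1*1 = -1
y[2] = 0*1 + -1*-2 = 2
y[3] = 0*-2 = 0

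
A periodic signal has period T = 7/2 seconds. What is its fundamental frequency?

The fundamental frequency is the reciprocal of the period.
f = 1/T = 1/(7/2) = 2/7 Hz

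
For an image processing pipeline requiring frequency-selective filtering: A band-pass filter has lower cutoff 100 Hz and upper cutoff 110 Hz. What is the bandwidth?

Bandwidth = f_high - f_low
= 110 Hz - 100 Hz = 10 Hz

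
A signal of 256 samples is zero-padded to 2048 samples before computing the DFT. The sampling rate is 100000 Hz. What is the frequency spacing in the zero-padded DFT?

Original DFT: N = 256, resolution = f_s/N = 100000/256 = 3125/8 Hz
Zero-padded DFT: N = 2048, resolution = f_s/N = 100000/2048 = 3125/64 Hz
Zero-padding interpolates the spectrum (finer frequency grid)
but does NOT improve the true spectral resolution (ability to resolve close frequencies).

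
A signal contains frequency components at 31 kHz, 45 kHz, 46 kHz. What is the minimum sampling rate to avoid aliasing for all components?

The highest frequency component is f_max = 46 kHz.
Nyquist rate = 2 * f_max = 2 * 46 kHz = 92 kHz.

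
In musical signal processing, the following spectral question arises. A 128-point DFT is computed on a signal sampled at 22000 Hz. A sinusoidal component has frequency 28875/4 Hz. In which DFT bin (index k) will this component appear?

DFT frequency resolution = f_s/N = 22000/128 = 1375/8 Hz
Bin index k = f_signal / resolution = 28875/4 / 1375/8 = 42
The signal frequency 28875/4 Hz falls in DFT bin k = 42.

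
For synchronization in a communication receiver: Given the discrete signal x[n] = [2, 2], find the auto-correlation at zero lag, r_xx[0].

The auto-correlation at zero lag r_xx[0] equals the signal energy.
r_xx[0] = sum of x[n]^2 = 2^2 + 2^2
= 4 + 4 = 8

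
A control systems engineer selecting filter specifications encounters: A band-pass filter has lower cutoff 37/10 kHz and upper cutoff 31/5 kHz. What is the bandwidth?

Bandwidth = f_high - f_low
= 31/5 kHz - 37/10 kHz = 5/2 kHz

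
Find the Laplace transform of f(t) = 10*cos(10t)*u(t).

Standard pair: cos(wt)*u(t) <-> s/(s^2+w^2)
With w = 10: L{10*cos(10t)*u(t)} = 10s/(s^2+100)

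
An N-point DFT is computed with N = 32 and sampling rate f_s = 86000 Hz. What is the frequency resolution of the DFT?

DFT frequency resolution = f_s / N
= 86000 / 32 = 5375/2 Hz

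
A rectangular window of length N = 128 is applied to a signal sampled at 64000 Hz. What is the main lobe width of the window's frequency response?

For a rectangular window of length N,
the main lobe width in frequency is 2*f_s/N.
= 2*64000/128 = 1000 Hz
This determines the minimum frequency separation for resolving two sinusoids.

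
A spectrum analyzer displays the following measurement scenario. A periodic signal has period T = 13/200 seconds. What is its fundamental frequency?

The fundamental frequency is the reciprocal of the period.
f = 1/T = 1/(13/200) = 200/13 Hz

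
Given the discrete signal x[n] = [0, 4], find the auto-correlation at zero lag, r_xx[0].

The auto-correlation at zero lag r_xx[0] equals the signal energy.
r_xx[0] = sum of x[n]^2 = 0^2 + 4^2
= 0 + 16 = 16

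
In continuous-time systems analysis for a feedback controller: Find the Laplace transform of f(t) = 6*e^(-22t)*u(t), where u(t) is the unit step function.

Standard Laplace transform pair:
e^(-at)*u(t) <-> 1/(s+a)
With a = 22: L{6*e^(-22t)*u(t)} = 6/(s+22), ROC: Re(s) > -22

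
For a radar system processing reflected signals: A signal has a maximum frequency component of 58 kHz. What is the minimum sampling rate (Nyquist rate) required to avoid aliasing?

By the Nyquist-Shannon sampling theorem,
the minimum sampling rate (Nyquist rate) must be at least 2 * f_max.
Nyquist rate = 2 * 58 kHz = 116 kHz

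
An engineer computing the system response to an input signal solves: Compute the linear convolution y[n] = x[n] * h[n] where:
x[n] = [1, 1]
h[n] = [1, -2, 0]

y[n] = sum_k x[k]*h[n-k]. Output length = len(x) + len(h) - 1 = 2 + 3 - 1 = 4.
y[0] = 1*1 = 1
y[1] = 1*1 + 1*-2 = -1
y[2] = 1*-2 + 1*0 = -2
y[3] = 1*0 = 0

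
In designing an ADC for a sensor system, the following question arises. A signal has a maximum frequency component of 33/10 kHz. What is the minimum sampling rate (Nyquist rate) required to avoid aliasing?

By the Nyquist-Shannon sampling theorem,
the minimum sampling rate (Nyquist rate) must be at least 2 * f_max.
Nyquist rate = 2 * 33/10 kHz = 33/5 kHz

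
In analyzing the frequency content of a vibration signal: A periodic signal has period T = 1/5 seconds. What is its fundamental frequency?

The fundamental frequency is the reciprocal of the period.
f = 1/T = 1/(1/5) = 5 Hz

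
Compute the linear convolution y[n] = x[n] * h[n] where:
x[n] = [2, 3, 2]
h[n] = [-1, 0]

y[n] = sum_k x[k]*h[n-k]. Output length = len(x) + len(h) - 1 = 3 + 2 - 1 = 4.
y[0] = 2*-1 = -2
y[1] = 3*-1 + 2*0 = -3
y[2] = 2*-1 + 3*0 = -2
y[3] = 2*0 = 0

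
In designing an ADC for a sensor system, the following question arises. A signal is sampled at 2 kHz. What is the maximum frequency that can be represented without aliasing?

The maximum frequency that can be represented without aliasing
is the Nyquist frequency: f_max = f_s / 2 = 2 kHz / 2 = 1 kHz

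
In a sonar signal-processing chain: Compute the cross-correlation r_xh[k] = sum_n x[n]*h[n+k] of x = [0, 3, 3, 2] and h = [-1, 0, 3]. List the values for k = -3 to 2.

Both sequences indexed from 0 and zero outside their support.
Lags with overlap: k = -3 to 2.
  r_xh[-3] = x[3]*h[0] = -2
  r_xh[-2] = x[2]*h[0] + x[3]*h[1] = -3
  r_xh[-1] = x[1]*h[0] + x[2]*h[1] + x[3]*h[2] = 3
  r_xh[0] = x[0]*h[0] + x[1]*h[1] + x[2]*h[2] = 9
  r_xh[1] = x[0]*h[1] + x[1]*h[2] = 9
  r_xh[2] = x[0]*h[2] = 0
r_xh = [-2, -3, 3, 9, 9, 0] (for k = -3, ..., 2)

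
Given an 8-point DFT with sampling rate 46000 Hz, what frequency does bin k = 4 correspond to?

The frequency of DFT bin k is: f_k = k * f_s / N
f_4 = 4 * 46000 / 8 = 23000 Hz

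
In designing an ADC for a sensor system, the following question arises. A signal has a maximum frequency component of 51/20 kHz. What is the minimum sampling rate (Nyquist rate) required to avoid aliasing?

By the Nyquist-Shannon sampling theorem,
the minimum sampling rate (Nyquist rate) must be at least 2 * f_max.
Nyquist rate = 2 * 51/20 kHz = 51/10 kHz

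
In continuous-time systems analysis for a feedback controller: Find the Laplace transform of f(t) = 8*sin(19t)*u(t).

Standard pair: sin(wt)*u(t) <-> w/(s^2+w^2)
With w = 19: L{8*sin(19t)*u(t)} = 152/(s^2+361)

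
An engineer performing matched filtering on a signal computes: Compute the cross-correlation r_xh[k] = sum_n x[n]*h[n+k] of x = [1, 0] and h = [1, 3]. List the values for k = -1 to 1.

Both sequences indexed from 0 and zero outside their support.
Lags with overlap: k = -1 to 1.
  r_xh[-1] = x[1]*h[0] = 0
  r_xh[0] = x[0]*h[0] + x[1]*h[1] = 1
  r_xh[1] = x[0]*h[1] = 3
r_xh = [0, 1, 3] (for k = -1, ..., 1)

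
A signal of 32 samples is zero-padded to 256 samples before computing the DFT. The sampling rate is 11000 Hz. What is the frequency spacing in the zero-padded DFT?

Original DFT: N = 32, resolution = f_s/N = 11000/32 = 1375/4 Hz
Zero-padded DFT: N = 256, resolution = f_s/N = 11000/256 = 1375/32 Hz
Zero-padding interpolates the spectrum (finer frequency grid)
but does NOT improve the true spectral resolution (ability to resolve close frequencies).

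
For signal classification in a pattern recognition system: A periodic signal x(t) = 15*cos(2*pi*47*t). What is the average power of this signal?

Average power of A*cos(wt) is A^2/2.
P = 15^2 / 2 = 225/2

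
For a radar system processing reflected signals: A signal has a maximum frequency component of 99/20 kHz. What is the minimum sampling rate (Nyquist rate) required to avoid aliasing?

By the Nyquist-Shannon sampling theorem,
the minimum sampling rate (Nyquist rate) must be at least 2 * f_max.
Nyquist rate = 2 * 99/20 kHz = 99/10 kHz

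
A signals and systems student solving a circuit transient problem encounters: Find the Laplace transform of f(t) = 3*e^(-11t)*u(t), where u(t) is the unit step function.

Standard Laplace transform pair:
e^(-at)*u(t) <-> 1/(s+a)
With a = 11: L{3*e^(-11t)*u(t)} = 3/(s+11), ROC: Re(s) > -11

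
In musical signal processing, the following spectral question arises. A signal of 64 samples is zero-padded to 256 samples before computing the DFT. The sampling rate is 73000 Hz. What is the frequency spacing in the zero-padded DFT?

Original DFT: N = 64, resolution = f_s/N = 73000/64 = 9125/8 Hz
Zero-padded DFT: N = 256, resolution = f_s/N = 73000/256 = 9125/32 Hz
Zero-padding interpolates the spectrum (finer frequency grid)
but does NOT improve the true spectral resolution (ability to resolve close frequencies).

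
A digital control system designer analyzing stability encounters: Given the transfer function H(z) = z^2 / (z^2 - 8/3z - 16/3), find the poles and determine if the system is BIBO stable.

Poles are roots of the denominator: z^2 - 8/3z - 16/3 = 0.
Quadratic formula: z = [-(-8/3) +/- sqrt((-8/3)^2 - 4*(-16/3))] / 2
Discriminant = 64/9 + 64/3 = 256/9; sqrt = 16/3.
z = (8/3 +/- 16/3) / 2 => z = 4 or z = -4/3.
|p1| = 4, |p2| = 4/3.
For BIBO stability, all poles must lie inside the unit circle (|p| < 1).
System is UNSTABLE since at least one |p| >= 1.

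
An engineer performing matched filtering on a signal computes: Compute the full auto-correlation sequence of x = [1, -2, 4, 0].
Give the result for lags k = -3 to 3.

r_xx[k] = sum_m x[m]*x[m+k], indexed from 0, for k = -3 to 3:
  r_xx[-3] = x[3]*x[0] = 0
  r_xx[-2] = x[2]*x[0] + x[3]*x[1] = 4
  r_xx[-1] = x[1]*x[0] + x[2]*x[1] + x[3]*x[2] = -10
  r_xx[0] = x[0]*x[0] + x[1]*x[1] + x[2]*x[2] + x[3]*x[3] = 21
  r_xx[1] = x[0]*x[1] + x[1]*x[2] + x[2]*x[3] = -10
  r_xx[2] = x[0]*x[2] + x[1]*x[3] = 4
  r_xx[3] = x[0]*x[3] = 0
r_xx = [0, 4, -10, 21, -10, 4, 0]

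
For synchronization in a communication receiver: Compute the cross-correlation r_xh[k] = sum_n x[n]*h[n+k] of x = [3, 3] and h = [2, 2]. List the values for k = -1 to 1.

Both sequences indexed from 0 and zero outside their support.
Lags with overlap: k = -1 to 1.
  r_xh[-1] = x[1]*h[0] = 6
  r_xh[0] = x[0]*h[0] + x[1]*h[1] = 12
  r_xh[1] = x[0]*h[1] = 6
r_xh = [6, 12, 6] (for k = -1, ..., 1)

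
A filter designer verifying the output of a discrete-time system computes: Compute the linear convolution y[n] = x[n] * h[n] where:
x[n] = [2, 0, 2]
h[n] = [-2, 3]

y[n] = sum_k x[k]*h[n-k]. Output length = len(x) + len(h) - 1 = 3 + 2 - 1 = 4.
y[0] = 2*-2 = -4
y[1] = 0*-2 + 2*3 = 6
y[2] = 2*-2 + 0*3 = -4
y[3] = 2*3 = 6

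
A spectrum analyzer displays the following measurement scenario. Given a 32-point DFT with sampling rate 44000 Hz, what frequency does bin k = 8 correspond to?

The frequency of DFT bin k is: f_k = k * f_s / N
f_8 = 8 * 44000 / 32 = 11000 Hz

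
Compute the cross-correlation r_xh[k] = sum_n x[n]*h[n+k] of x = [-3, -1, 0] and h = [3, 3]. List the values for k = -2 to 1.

Both sequences indexed from 0 and zero outside their support.
Lags with overlap: k = -2 to 1.
  r_xh[-2] = x[2]*h[0] = 0
  r_xh[-1] = x[1]*h[0] + x[2]*h[1] = -3
  r_xh[0] = x[0]*h[0] + x[1]*h[1] = -12
  r_xh[1] = x[0]*h[1] = -9
r_xh = [0, -3, -12, -9] (for k = -2, ..., 1)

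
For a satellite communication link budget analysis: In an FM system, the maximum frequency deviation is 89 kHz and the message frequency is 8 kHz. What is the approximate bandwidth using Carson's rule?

Carson's rule: BW = 2*(delta_f + f_m)
= 2*(89 + 8) kHz = 194 kHz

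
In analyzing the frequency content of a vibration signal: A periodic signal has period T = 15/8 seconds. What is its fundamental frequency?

The fundamental frequency is the reciprocal of the period.
f = 1/T = 1/(15/8) = 8/15 Hz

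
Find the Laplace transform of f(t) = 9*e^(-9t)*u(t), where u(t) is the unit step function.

Standard Laplace transform pair:
e^(-at)*u(t) <-> 1/(s+a)
With a = 9: L{9*e^(-9t)*u(t)} = 9/(s+9), ROC: Re(s) > -9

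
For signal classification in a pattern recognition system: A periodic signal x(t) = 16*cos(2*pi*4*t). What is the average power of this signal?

Average power of A*cos(wt) is A^2/2.
P = 16^2 / 2 = 256/2 = 128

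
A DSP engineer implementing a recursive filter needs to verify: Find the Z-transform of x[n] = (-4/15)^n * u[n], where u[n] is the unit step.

The Z-transform of a^n * u[n] is z/(z-a) for |z| > |a|.
Here a = -4/15, so X(z) = z/(z - (-4/15)) = 15z/(15z + 4)
ROC: |z| > 4/15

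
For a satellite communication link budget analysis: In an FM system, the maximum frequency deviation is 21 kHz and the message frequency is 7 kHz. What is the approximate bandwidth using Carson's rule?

Carson's rule: BW = 2*(delta_f + f_m)
= 2*(21 + 7) kHz = 56 kHz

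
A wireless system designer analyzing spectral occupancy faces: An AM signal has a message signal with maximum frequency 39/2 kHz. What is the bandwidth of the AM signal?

In AM (double-sideband), the bandwidth is twice the message frequency.
BW = 2 * f_m = 2 * 39/2 kHz = 39 kHz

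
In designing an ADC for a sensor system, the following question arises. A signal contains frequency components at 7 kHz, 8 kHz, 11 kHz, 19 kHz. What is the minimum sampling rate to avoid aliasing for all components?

The highest frequency component is f_max = 19 kHz.
Nyquist rate = 2 * f_max = 2 * 19 kHz = 38 kHz.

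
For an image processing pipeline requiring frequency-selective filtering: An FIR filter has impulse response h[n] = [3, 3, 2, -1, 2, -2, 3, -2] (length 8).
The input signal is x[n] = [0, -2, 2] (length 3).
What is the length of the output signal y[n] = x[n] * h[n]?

For linear convolution, the output length is:
len(y) = len(x) + len(h) - 1 = 3 + 8 - 1 = 10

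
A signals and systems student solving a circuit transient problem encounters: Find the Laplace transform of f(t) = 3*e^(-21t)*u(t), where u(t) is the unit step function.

Standard Laplace transform pair:
e^(-at)*u(t) <-> 1/(s+a)
With a = 21: L{3*e^(-21t)*u(t)} = 3/(s+21), ROC: Re(s) > -21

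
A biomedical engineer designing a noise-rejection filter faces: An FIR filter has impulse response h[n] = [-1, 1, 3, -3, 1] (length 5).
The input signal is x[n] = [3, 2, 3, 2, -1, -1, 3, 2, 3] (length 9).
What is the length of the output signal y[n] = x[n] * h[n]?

For linear convolution, the output length is:
len(y) = len(x) + len(h) - 1 = 9 + 5 - 1 = 13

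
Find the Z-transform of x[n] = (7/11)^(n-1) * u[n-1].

Time-shifting property: if X(z) = Z{x[n]}, then Z{x[n-d]} = z^(-d) * X(z)
X(z) = z/(z - 7/11) for x[n] = (7/11)^n * u[n]
Z{x[n-1]} = z^(-1) * z/(z - 7/11) = 1/(z - 7/11)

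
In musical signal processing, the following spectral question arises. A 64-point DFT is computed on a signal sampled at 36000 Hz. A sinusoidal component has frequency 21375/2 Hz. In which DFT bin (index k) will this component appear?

DFT frequency resolution = f_s/N = 36000/64 = 1125/2 Hz
Bin index k = f_signal / resolution = 21375/2 / 1125/2 = 19
The signal frequency 21375/2 Hz falls in DFT bin k = 19.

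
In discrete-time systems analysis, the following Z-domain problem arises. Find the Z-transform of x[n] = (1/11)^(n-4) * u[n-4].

Time-shifting property: if X(z) = Z{x[n]}, then Z{x[n-d]} = z^(-d) * X(z)
X(z) = z/(z - 1/11) for x[n] = (1/11)^n * u[n]
Z{x[n-4]} = z^(-4) * z/(z - 1/11) = z^(-3)/(z - 1/11)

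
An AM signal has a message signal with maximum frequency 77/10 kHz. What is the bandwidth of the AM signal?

In AM (double-sideband), the bandwidth is twice the message frequency.
BW = 2 * f_m = 2 * 77/10 kHz = 77/5 kHz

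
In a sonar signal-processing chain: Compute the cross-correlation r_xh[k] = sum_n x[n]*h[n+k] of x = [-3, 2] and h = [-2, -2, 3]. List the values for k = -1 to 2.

Both sequences indexed from 0 and zero outside their support.
Lags with overlap: k = -1 to 2.
  r_xh[-1] = x[1]*h[0] = -4
  r_xh[0] = x[0]*h[0] + x[1]*h[1] = 2
  r_xh[1] = x[0]*h[1] + x[1]*h[2] = 12
  r_xh[2] = x[0]*h[2] = -9
r_xh = [-4, 2, 12, -9] (for k = -1, ..., 2)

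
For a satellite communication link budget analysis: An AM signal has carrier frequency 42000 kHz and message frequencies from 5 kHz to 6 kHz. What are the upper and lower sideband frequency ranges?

Upper sideband (USB) = fc + [fm_low, fm_high] = 42000 + [5, 6] = [42005, 42006] kHz
Lower sideband (LSB) = fc - [fm_high, fm_low] = 42000 - [6, 5] = [41994, 41995] kHz
Total occupied spectrum: 41994 kHz to 42006 kHz (plus carrier at 42000 kHz)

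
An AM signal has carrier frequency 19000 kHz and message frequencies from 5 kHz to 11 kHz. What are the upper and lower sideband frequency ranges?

Upper sideband (USB) = fc + [fm_low, fm_high] = 19000 + [5, 11] = [19005, 19011] kHz
Lower sideband (LSB) = fc - [fm_high, fm_low] = 19000 - [11, 5] = [18989, 18995] kHz
Total occupied spectrum: 18989 kHz to 19011 kHz (plus carrier at 19000 kHz)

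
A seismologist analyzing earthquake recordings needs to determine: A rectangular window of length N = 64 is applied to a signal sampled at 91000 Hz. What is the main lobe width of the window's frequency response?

For a rectangular window of length N,
the main lobe width in frequency is 2*f_s/N.
= 2*91000/64 = 11375/4 Hz
This determines the minimum frequency separation for resolving two sinusoids.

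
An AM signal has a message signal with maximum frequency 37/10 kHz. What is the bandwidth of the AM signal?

In AM (double-sideband), the bandwidth is twice the message frequency.
BW = 2 * f_m = 2 * 37/10 kHz = 37/5 kHz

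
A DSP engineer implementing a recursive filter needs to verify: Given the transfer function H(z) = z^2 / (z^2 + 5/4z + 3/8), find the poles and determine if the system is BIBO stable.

Poles are roots of the denominator: z^2 + 5/4z + 3/8 = 0.
Quadratic formula: z = [-(5/4) +/- sqrt((5/4)^2 - 4*(3/8))] / 2
Discriminant = 25/16 - 3/2 = 1/16; sqrt = 1/4.
z = (-5/4 +/- 1/4) / 2 => z = -1/2 or z = -3/4.
|p1| = 3/4, |p2| = 1/2.
For BIBO stability, all poles must lie inside the unit circle (|p| < 1).
System is STABLE since both |p| < 1.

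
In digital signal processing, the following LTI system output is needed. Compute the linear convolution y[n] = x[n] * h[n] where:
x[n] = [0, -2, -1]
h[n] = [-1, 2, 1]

y[n] = sum_k x[k]*h[n-k]. Output length = len(x) + len(h) - 1 = 3 + 3 - 1 = 5.
y[0] = 0*-1 = 0
y[1] = -2*-1 + 0*2 = 2
y[2] = -1*-1 + -2*2 + 0*1 = -3
y[3] = -1*2 + -2*1 = -4
y[4] = -1*1 = -1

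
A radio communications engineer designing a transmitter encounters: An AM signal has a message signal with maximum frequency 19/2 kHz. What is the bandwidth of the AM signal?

In AM (double-sideband), the bandwidth is twice the message frequency.
BW = 2 * f_m = 2 * 19/2 kHz = 19 kHz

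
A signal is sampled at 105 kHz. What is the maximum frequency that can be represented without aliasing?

The maximum frequency that can be represented without aliasing
is the Nyquist frequency: f_max = f_s / 2 = 105 kHz / 2 = 105/2 kHz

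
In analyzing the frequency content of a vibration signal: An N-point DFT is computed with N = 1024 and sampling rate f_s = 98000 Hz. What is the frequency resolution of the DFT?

DFT frequency resolution = f_s / N
= 98000 / 1024 = 6125/64 Hz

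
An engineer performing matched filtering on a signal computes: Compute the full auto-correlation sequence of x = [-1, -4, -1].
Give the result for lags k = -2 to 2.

r_xx[k] = sum_m x[m]*x[m+k], indexed from 0, for k = -2 to 2:
  r_xx[-2] = x[2]*x[0] = 1
  r_xx[-1] = x[1]*x[0] + x[2]*x[1] = 8
  r_xx[0] = x[0]*x[0] + x[1]*x[1] + x[2]*x[2] = 18
  r_xx[1] = x[0]*x[1] + x[1]*x[2] = 8
  r_xx[2] = x[0]*x[2] = 1
r_xx = [1, 8, 18, 8, 1]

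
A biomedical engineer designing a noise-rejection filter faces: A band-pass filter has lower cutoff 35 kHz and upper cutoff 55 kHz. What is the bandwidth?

Bandwidth = f_high - f_low
= 55 kHz - 35 kHz = 20 kHz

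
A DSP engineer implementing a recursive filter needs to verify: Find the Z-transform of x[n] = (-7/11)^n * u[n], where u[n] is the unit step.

The Z-transform of a^n * u[n] is z/(z-a) for |z| > |a|.
Here a = -7/11, so X(z) = z/(z - (-7/11)) = 11z/(11z + 7)
ROC: |z| > 7/11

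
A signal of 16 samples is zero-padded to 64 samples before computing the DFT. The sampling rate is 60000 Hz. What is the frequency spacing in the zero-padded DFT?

Original DFT: N = 16, resolution = f_s/N = 60000/16 = 3750 Hz
Zero-padded DFT: N = 64, resolution = f_s/N = 60000/64 = 1875/2 Hz
Zero-padding interpolates the spectrum (finer frequency grid)
but does NOT improve the true spectral resolution (ability to resolve close frequencies).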